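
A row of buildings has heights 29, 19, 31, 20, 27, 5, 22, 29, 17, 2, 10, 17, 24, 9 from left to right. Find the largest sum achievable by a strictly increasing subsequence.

95

Let S[i] be the best sum of a strictly increasing subsequence ending at i:
i:      1  2  3  4  5  6  7  8  9 10 11 12 13 14
a[i]:  29 19 31 20 27  5 22 29 17  2 10 17 24  9
S:     29 19 60 39 66  5 61 95 22  2 15 32 85 14
Maximum is 95 (e.g. 19 + 20 + 27 + 29).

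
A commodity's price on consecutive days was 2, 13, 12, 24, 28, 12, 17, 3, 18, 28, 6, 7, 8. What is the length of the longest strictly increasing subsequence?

Track the smallest tail for each achievable length (strict):
2 → extends → [2]
13 → extends → [2, 13]
12 → replaces 13 → [2, 12]
24 → extends → [2, 12, 24]
28 → extends → [2, 12, 24, 28]
12 → already a tail → [2, 12, 24, 28]
17 → replaces 24 → [2, 12, 17, 28]
3 → replaces 12 → [2, 3, 17, 28]
18 → replaces 28 → [2, 3, 17, 18]
28 → extends → [2, 3, 17, 18, 28]
6 → replaces 17 → [2, 3, 6, 18, 28]
7 → replaces 18 → [2, 3, 6, 7, 28]
8 → replaces 28 → [2, 3, 6, 7, 8]
Five tails, so the longest strictly increasing subsequence has length 5 (e.g. 2, 13, 17, 18, 28).

5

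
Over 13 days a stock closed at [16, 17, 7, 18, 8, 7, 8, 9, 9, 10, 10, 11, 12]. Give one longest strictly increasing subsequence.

7, 8, 9, 10, 11, 12

Patience tails give the LIS length; then backtrack through the dp parents:
16 → extends → [16]
17 → extends → [16, 17]
7 → replaces 16 → [7, 17]
18 → extends → [7, 17, 18]
8 → replaces 17 → [7, 8, 18]
7 → already a tail → [7, 8, 18]
8 → already a tail → [7, 8, 18]
9 → replaces 18 → [7, 8, 9]
9 → already a tail → [7, 8, 9]
10 → extends → [7, 8, 9, 10]
10 → already a tail → [7, 8, 9, 10]
11 → extends → [7, 8, 9, 10, 11]
12 → extends → [7, 8, 9, 10, 11, 12]
Length 6; one witness is 7, 8, 9, 10, 11, 12.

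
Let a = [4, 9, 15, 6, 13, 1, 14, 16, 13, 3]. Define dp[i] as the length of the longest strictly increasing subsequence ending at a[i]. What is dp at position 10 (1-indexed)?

dp[i] = 1 + max{dp[j] : j<i, a[j]<a[i]} (or 1 if no such j):
i:      1  2  3  4  5  6  7  8  9 10
a[i]:   4  9 15  6 13  1 14 16 13  3
dp:     1  2  3  2  3  1  4  5  3  2
At index 10 the value is 2.

2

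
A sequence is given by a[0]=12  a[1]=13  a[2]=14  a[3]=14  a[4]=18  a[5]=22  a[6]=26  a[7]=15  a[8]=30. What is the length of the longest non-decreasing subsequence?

Let dp[i] be the length of the longest such subsequence ending at index i:
i:      0  1  2  3  4  5  6  7  8
a[i]:  12 13 14 14 18 22 26 15 30
dp:     1  2  3  4  5  6  7  5  8
Maximum dp value is 8.

8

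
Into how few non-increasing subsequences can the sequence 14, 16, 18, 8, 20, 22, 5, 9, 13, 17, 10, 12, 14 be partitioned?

Place each on the leftmost legal pile:
14 → new pile 1 (tops now [14])
16 → new pile 2 (tops now [14, 16])
18 → new pile 3 (tops now [14, 16, 18])
8 → pile 1 (tops now [8, 16, 18])
20 → new pile 4 (tops now [8, 16, 18, 20])
22 → new pile 5 (tops now [8, 16, 18, 20, 22])
5 → pile 1 (tops now [5, 16, 18, 20, 22])
9 → pile 2 (tops now [5, 9, 18, 20, 22])
13 → pile 3 (tops now [5, 9, 13, 20, 22])
17 → pile 4 (tops now [5, 9, 13, 17, 22])
10 → pile 3 (tops now [5, 9, 10, 17, 22])
12 → pile 4 (tops now [5, 9, 10, 12, 22])
14 → pile 5 (tops now [5, 9, 10, 12, 14])
Five piles.

5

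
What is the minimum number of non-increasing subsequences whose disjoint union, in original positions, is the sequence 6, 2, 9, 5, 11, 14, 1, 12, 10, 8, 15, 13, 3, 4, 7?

5

Place each on the leftmost legal pile:
6 → new pile 1 (tops now [6])
2 → pile 1 (tops now [2])
9 → new pile 2 (tops now [2, 9])
5 → pile 2 (tops now [2, 5])
11 → new pile 3 (tops now [2, 5, 11])
14 → new pile 4 (tops now [2, 5, 11, 14])
1 → pile 1 (tops now [1, 5, 11, 14])
12 → pile 4 (tops now [1, 5, 11, 12])
10 → pile 3 (tops now [1, 5, 10, 12])
8 → pile 3 (tops now [1, 5, 8, 12])
15 → new pile 5 (tops now [1, 5, 8, 12, 15])
13 → pile 5 (tops now [1, 5, 8, 12, 13])
3 → pile 2 (tops now [1, 3, 8, 12, 13])
4 → pile 3 (tops now [1, 3, 4, 12, 13])
7 → pile 4 (tops now [1, 3, 4, 7, 13])
Five piles.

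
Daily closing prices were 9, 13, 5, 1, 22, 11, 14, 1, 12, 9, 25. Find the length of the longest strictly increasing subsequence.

Track the smallest tail for each achievable length (strict):
9 → extends → [9]
13 → extends → [9, 13]
5 → replaces 9 → [5, 13]
1 → replaces 5 → [1, 13]
22 → extends → [1, 13, 22]
11 → replaces 13 → [1, 11, 22]
14 → replaces 22 → [1, 11, 14]
1 → already a tail → [1, 11, 14]
12 → replaces 14 → [1, 11, 12]
9 → replaces 11 → [1, 9, 12]
25 → extends → [1, 9, 12, 25]
Four tails, so the longest strictly increasing subsequence has length 4 (e.g. 9, 13, 22, 25).

4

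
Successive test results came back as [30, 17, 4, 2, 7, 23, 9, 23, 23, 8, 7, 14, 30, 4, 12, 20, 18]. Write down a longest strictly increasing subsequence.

Patience tails give the LIS length; then backtrack through the dp parents:
30 → extends → [30]
17 → replaces 30 → [17]
4 → replaces 17 → [4]
2 → replaces 4 → [2]
7 → extends → [2, 7]
23 → extends → [2, 7, 23]
9 → replaces 23 → [2, 7, 9]
23 → extends → [2, 7, 9, 23]
23 → already a tail → [2, 7, 9, 23]
8 → replaces 9 → [2, 7, 8, 23]
7 → already a tail → [2, 7, 8, 23]
14 → replaces 23 → [2, 7, 8, 14]
30 → extends → [2, 7, 8, 14, 30]
4 → replaces 7 → [2, 4, 8, 14, 30]
12 → replaces 14 → [2, 4, 8, 12, 30]
20 → replaces 30 → [2, 4, 8, 12, 20]
18 → replaces 20 → [2, 4, 8, 12, 18]
Length 5; one witness is 4, 7, 9, 23, 30.

4, 7, 9, 23, 30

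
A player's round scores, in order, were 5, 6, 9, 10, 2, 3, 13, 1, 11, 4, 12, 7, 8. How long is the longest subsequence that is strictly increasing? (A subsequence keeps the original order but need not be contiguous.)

Track the smallest tail for each achievable length (strict):
5 → extends → [5]
6 → extends → [5, 6]
9 → extends → [5, 6, 9]
10 → extends → [5, 6, 9, 10]
2 → replaces 5 → [2, 6, 9, 10]
3 → replaces 6 → [2, 3, 9, 10]
13 → extends → [2, 3, 9, 10, 13]
1 → replaces 2 → [1, 3, 9, 10, 13]
11 → replaces 13 → [1, 3, 9, 10, 11]
4 → replaces 9 → [1, 3, 4, 10, 11]
12 → extends → [1, 3, 4, 10, 11, 12]
7 → replaces 10 → [1, 3, 4, 7, 11, 12]
8 → replaces 11 → [1, 3, 4, 7, 8, 12]
Six tails, so the longest strictly increasing subsequence has length 6 (e.g. 5, 6, 9, 10, 11, 12).

6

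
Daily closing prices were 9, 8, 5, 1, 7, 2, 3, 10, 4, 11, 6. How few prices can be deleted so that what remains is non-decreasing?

6

Fewest deletions = n − (longest non-decreasing subsequence).
i:      1  2  3  4  5  6  7  8  9 10 11
a[i]:   9  8  5  1  7  2  3 10  4 11  6
dp:     1  1  1  1  2  2  3  4  4  5  5
max dp = 5, so deletions = 11 − 5 = 6.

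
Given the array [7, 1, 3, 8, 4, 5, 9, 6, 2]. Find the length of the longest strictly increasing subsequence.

5

Let dp[i] be the length of the longest such subsequence ending at index i:
i:     1 2 3 4 5 6 7 8 9
a[i]:  7 1 3 8 4 5 9 6 2
dp:    1 1 2 3 3 4 5 5 2
Maximum dp value is 5.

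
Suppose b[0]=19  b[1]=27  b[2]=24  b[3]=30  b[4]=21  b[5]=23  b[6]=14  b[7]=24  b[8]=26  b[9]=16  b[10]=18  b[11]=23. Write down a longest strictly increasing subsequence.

Patience tails give the LIS length; then backtrack through the dp parents:
19 → extends → [19]
27 → extends → [19, 27]
24 → replaces 27 → [19, 24]
30 → extends → [19, 24, 30]
21 → replaces 24 → [19, 21, 30]
23 → replaces 30 → [19, 21, 23]
14 → replaces 19 → [14, 21, 23]
24 → extends → [14, 21, 23, 24]
26 → extends → [14, 21, 23, 24, 26]
16 → replaces 21 → [14, 16, 23, 24, 26]
18 → replaces 23 → [14, 16, 18, 24, 26]
23 → replaces 24 → [14, 16, 18, 23, 26]
Length 5; one witness is 19, 21, 23, 24, 26.

19, 21, 23, 24, 26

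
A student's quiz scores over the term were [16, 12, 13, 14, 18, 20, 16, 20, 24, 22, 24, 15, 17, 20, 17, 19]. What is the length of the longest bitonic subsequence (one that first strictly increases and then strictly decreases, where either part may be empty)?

9

inc[i] = longest strictly increasing subsequence ending at i; dec[i] = longest strictly decreasing subsequence starting at i:
i:      1  2  3  4  5  6  7  8  9 10 11 12 13 14 15 16
a[i]:  16 12 13 14 18 20 16 20 24 22 24 15 17 20 17 19
inc:    1  1  2  3  4  5  4  5  6  6  7  4  5  6  5  6
dec:    2  1  1  1  3  3  2  2  4  3  3  1  1  2  1  1
Best peak at i=9 (value 24): inc=6, dec=4, length 6+4−1 = 9.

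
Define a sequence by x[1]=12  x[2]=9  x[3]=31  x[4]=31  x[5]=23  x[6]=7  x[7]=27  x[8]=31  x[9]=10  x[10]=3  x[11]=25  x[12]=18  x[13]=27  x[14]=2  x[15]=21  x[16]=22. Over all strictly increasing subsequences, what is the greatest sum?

Let S[i] be the best sum of a strictly increasing subsequence ending at i:
i:      1  2  3  4  5  6  7  8  9 10 11 12 13 14 15 16
x[i]:  12  9 31 31 23  7 27 31 10  3 25 18 27  2 21 22
S:     12  9 43 43 35  7 62 93 19  3 60 37 87  2 58 80
Maximum is 93 (e.g. 12 + 23 + 27 + 31).

93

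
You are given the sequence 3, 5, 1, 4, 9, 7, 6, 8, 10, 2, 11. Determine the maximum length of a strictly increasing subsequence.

Track the smallest tail for each achievable length (strict):
3 → extends → [3]
5 → extends → [3, 5]
1 → replaces 3 → [1, 5]
4 → replaces 5 → [1, 4]
9 → extends → [1, 4, 9]
7 → replaces 9 → [1, 4, 7]
6 → replaces 7 → [1, 4, 6]
8 → extends → [1, 4, 6, 8]
10 → extends → [1, 4, 6, 8, 10]
2 → replaces 4 → [1, 2, 6, 8, 10]
11 → extends → [1, 2, 6, 8, 10, 11]
Six tails, so the longest strictly increasing subsequence has length 6 (e.g. 3, 5, 7, 8, 10, 11).

6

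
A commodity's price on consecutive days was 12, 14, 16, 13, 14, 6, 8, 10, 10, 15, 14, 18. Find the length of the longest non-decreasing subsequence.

6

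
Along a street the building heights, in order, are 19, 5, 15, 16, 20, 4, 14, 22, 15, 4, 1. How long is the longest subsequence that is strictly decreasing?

Negate each value so 'decreasing' becomes 'increasing', then run patience tails on the negated sequence:
-19 → extends → [-19]
-5 → extends → [-19, -5]
-15 → replaces -5 → [-19, -15]
-16 → replaces -15 → [-19, -16]
-20 → replaces -19 → [-20, -16]
-4 → extends → [-20, -16, -4]
-14 → replaces -4 → [-20, -16, -14]
-22 → replaces -20 → [-22, -16, -14]
-15 → replaces -14 → [-22, -16, -15]
-4 → extends → [-22, -16, -15, -4]
-1 → extends → [-22, -16, -15, -4, -1]
Five tails, so the longest strictly decreasing subsequence of the original has length 5.

5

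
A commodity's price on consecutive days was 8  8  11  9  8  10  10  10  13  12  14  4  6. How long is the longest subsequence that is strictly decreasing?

4

Negate each value so 'decreasing' becomes 'increasing', then run patience tails on the negated sequence:
-8 → extends → [-8]
-8 → already a tail → [-8]
-11 → replaces -8 → [-11]
-9 → extends → [-11, -9]
-8 → extends → [-11, -9, -8]
-10 → replaces -9 → [-11, -10, -8]
-10 → already a tail → [-11, -10, -8]
-10 → already a tail → [-11, -10, -8]
-13 → replaces -11 → [-13, -10, -8]
-12 → replaces -10 → [-13, -12, -8]
-14 → replaces -13 → [-14, -12, -8]
-4 → extends → [-14, -12, -8, -4]
-6 → replaces -4 → [-14, -12, -8, -6]
Four tails, so the longest strictly decreasing subsequence of the original has length 4.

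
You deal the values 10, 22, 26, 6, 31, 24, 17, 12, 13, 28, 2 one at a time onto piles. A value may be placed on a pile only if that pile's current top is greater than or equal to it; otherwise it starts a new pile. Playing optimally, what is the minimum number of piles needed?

Place each on the leftmost legal pile:
10 → new pile 1 (tops now [10])
22 → new pile 2 (tops now [10, 22])
26 → new pile 3 (tops now [10, 22, 26])
6 → pile 1 (tops now [6, 22, 26])
31 → new pile 4 (tops now [6, 22, 26, 31])
24 → pile 3 (tops now [6, 22, 24, 31])
17 → pile 2 (tops now [6, 17, 24, 31])
12 → pile 2 (tops now [6, 12, 24, 31])
13 → pile 3 (tops now [6, 12, 13, 31])
28 → pile 4 (tops now [6, 12, 13, 28])
2 → pile 1 (tops now [2, 12, 13, 28])
Four piles.

4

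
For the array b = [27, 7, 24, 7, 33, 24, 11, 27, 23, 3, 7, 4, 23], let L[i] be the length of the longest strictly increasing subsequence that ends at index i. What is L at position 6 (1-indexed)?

dp[i] = 1 + max{dp[j] : j<i, b[j]<b[i]} (or 1 if no such j):
i:      1  2  3  4  5  6  7  8  9 10 11 12 13
b[i]:  27  7 24  7 33 24 11 27 23  3  7  4 23
dp:     1  1  2  1  3  2  2  3  3  1  2  2  3
At index 6 the value is 2.

2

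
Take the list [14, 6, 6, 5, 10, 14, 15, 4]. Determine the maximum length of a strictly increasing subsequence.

4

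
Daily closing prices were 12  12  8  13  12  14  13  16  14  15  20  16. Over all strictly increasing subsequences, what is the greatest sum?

Let S[i] be the best sum of a strictly increasing subsequence ending at i:
i:      1  2  3  4  5  6  7  8  9 10 11 12
a[i]:  12 12  8 13 12 14 13 16 14 15 20 16
S:     12 12  8 25 20 39 33 55 47 62 82 78
Maximum is 82 (e.g. 8 + 12 + 13 + 14 + 15 + 20).

82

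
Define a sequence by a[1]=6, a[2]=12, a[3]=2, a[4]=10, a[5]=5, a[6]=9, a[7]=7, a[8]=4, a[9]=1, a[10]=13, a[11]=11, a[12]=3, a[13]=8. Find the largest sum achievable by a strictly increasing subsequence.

31

Let S[i] be the best sum of a strictly increasing subsequence ending at i:
i:      1  2  3  4  5  6  7  8  9 10 11 12 13
a[i]:   6 12  2 10  5  9  7  4  1 13 11  3  8
S:      6 18  2 16  7 16 14  6  1 31 27  5 22
Maximum is 31 (e.g. 6 + 12 + 13).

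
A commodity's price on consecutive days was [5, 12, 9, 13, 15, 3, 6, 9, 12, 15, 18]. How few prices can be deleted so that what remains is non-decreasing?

Fewest deletions = n − (longest non-decreasing subsequence).
Patience tails:
5 → extends → [5]
12 → extends → [5, 12]
9 → replaces 12 → [5, 9]
13 → extends → [5, 9, 13]
15 → extends → [5, 9, 13, 15]
3 → replaces 5 → [3, 9, 13, 15]
6 → replaces 9 → [3, 6, 13, 15]
9 → replaces 13 → [3, 6, 9, 15]
12 → replaces 15 → [3, 6, 9, 12]
15 → extends → [3, 6, 9, 12, 15]
18 → extends → [3, 6, 9, 12, 15, 18]
Longest non-decreasing subsequence has length 6, so deletions = 11 − 6 = 5.

5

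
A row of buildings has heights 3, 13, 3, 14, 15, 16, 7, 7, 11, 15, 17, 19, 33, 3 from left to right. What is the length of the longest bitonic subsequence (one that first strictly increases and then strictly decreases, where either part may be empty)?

9

inc[i] = longest strictly increasing subsequence ending at i; dec[i] = longest strictly decreasing subsequence starting at i:
i:      1  2  3  4  5  6  7  8  9 10 11 12 13 14
a[i]:   3 13  3 14 15 16  7  7 11 15 17 19 33  3
inc:    1  2  1  3  4  5  2  2  3  4  6  7  8  1
dec:    1  3  1  3  3  3  2  2  2  2  2  2  2  1
Best peak at i=13 (value 33): inc=8, dec=2, length 8+2−1 = 9.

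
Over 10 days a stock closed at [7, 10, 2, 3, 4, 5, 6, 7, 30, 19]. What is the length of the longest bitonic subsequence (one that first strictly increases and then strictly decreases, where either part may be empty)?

inc[i] = longest strictly increasing subsequence ending at i; dec[i] = longest strictly decreasing subsequence starting at i:
i:      1  2  3  4  5  6  7  8  9 10
a[i]:   7 10  2  3  4  5  6  7 30 19
inc:    1  2  1  2  3  4  5  6  7  7
dec:    2  2  1  1  1  1  1  1  2  1
Best peak at i=9 (value 30): inc=7, dec=2, length 7+2−1 = 8.

8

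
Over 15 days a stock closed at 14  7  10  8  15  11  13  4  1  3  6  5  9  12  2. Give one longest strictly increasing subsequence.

1, 3, 6, 9, 12

Patience tails give the LIS length; then backtrack through the dp parents:
14 → extends → [14]
7 → replaces 14 → [7]
10 → extends → [7, 10]
8 → replaces 10 → [7, 8]
15 → extends → [7, 8, 15]
11 → replaces 15 → [7, 8, 11]
13 → extends → [7, 8, 11, 13]
4 → replaces 7 → [4, 8, 11, 13]
1 → replaces 4 → [1, 8, 11, 13]
3 → replaces 8 → [1, 3, 11, 13]
6 → replaces 11 → [1, 3, 6, 13]
5 → replaces 6 → [1, 3, 5, 13]
9 → replaces 13 → [1, 3, 5, 9]
12 → extends → [1, 3, 5, 9, 12]
2 → replaces 3 → [1, 2, 5, 9, 12]
Length 5; one witness is 1, 3, 6, 9, 12.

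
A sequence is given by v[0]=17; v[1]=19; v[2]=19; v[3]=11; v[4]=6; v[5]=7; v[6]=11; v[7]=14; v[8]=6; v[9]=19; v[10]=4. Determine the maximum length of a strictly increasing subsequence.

5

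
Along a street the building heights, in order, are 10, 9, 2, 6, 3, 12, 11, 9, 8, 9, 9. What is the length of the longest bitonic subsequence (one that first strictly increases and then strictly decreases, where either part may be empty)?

inc[i] = longest strictly increasing subsequence ending at i; dec[i] = longest strictly decreasing subsequence starting at i:
i:      1  2  3  4  5  6  7  8  9 10 11
a[i]:  10  9  2  6  3 12 11  9  8  9  9
inc:    1  1  1  2  2  3  3  3  3  4  4
dec:    4  3  1  2  1  4  3  2  1  1  1
Best peak at i=6 (value 12): inc=3, dec=4, length 3+4−1 = 6.

6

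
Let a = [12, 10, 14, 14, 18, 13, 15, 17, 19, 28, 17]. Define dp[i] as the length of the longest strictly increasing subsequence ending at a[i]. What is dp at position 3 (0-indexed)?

dp[i] = 1 + max{dp[j] : j<i, a[j]<a[i]} (or 1 if no such j):
i:      0  1  2  3  4  5  6  7  8  9 10
a[i]:  12 10 14 14 18 13 15 17 19 28 17
dp:     1  1  2  2  3  2  3  4  5  6  4
At index 3 the value is 2.

2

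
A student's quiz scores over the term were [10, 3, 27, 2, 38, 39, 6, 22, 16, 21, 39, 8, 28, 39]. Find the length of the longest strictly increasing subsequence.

6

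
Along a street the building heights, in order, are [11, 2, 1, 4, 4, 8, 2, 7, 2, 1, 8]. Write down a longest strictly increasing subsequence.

Patience tails give the LIS length; then backtrack through the dp parents:
11 → extends → [11]
2 → replaces 11 → [2]
1 → replaces 2 → [1]
4 → extends → [1, 4]
4 → already a tail → [1, 4]
8 → extends → [1, 4, 8]
2 → replaces 4 → [1, 2, 8]
7 → replaces 8 → [1, 2, 7]
2 → already a tail → [1, 2, 7]
1 → already a tail → [1, 2, 7]
8 → extends → [1, 2, 7, 8]
Length 4; one witness is 2, 4, 7, 8.

2, 4, 7, 8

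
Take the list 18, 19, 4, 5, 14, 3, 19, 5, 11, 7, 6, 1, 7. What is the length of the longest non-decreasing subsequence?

5

Track the smallest tail for each achievable length (allowing ties):
18 → extends → [18]
19 → extends → [18, 19]
4 → replaces 18 → [4, 19]
5 → replaces 19 → [4, 5]
14 → extends → [4, 5, 14]
3 → replaces 4 → [3, 5, 14]
19 → extends → [3, 5, 14, 19]
5 → replaces 14 → [3, 5, 5, 19]
11 → replaces 19 → [3, 5, 5, 11]
7 → replaces 11 → [3, 5, 5, 7]
6 → replaces 7 → [3, 5, 5, 6]
1 → replaces 3 → [1, 5, 5, 6]
7 → extends → [1, 5, 5, 6, 7]
Five tails, so the longest non-decreasing subsequence has length 5 (e.g. 4, 5, 5, 7, 7).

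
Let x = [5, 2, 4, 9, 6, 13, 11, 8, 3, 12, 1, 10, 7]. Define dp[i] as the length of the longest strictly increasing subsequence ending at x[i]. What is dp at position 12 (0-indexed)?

dp[i] = 1 + max{dp[j] : j<i, x[j]<x[i]} (or 1 if no such j):
i:      0  1  2  3  4  5  6  7  8  9 10 11 12
x[i]:   5  2  4  9  6 13 11  8  3 12  1 10  7
dp:     1  1  2  3  3  4  4  4  2  5  1  5  4
At index 12 the value is 4.

4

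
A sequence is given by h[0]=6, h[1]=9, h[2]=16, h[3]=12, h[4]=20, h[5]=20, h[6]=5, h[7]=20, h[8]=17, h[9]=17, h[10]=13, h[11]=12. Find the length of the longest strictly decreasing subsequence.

Negate each value so 'decreasing' becomes 'increasing', then run patience tails on the negated sequence:
-6 → extends → [-6]
-9 → replaces -6 → [-9]
-16 → replaces -9 → [-16]
-12 → extends → [-16, -12]
-20 → replaces -16 → [-20, -12]
-20 → already a tail → [-20, -12]
-5 → extends → [-20, -12, -5]
-20 → already a tail → [-20, -12, -5]
-17 → replaces -12 → [-20, -17, -5]
-17 → already a tail → [-20, -17, -5]
-13 → replaces -5 → [-20, -17, -13]
-12 → extends → [-20, -17, -13, -12]
Four tails, so the longest strictly decreasing subsequence of the original has length 4.

4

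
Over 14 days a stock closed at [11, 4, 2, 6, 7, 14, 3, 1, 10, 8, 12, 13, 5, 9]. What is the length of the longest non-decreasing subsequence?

6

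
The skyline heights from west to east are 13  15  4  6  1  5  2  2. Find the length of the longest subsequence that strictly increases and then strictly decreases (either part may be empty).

inc[i] = longest strictly increasing subsequence ending at i; dec[i] = longest strictly decreasing subsequence starting at i:
i:      1  2  3  4  5  6  7  8
a[i]:  13 15  4  6  1  5  2  2
inc:    1  2  1  2  1  2  2  2
dec:    4  4  2  3  1  2  1  1
Best peak at i=2 (value 15): inc=2, dec=4, length 2+4−1 = 5.

5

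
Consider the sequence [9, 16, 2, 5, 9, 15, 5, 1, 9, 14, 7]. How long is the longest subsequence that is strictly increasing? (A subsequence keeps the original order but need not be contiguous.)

Let dp[i] be the length of the longest such subsequence ending at index i:
i:      1  2  3  4  5  6  7  8  9 10 11
a[i]:   9 16  2  5  9 15  5  1  9 14  7
dp:     1  2  1  2  3  4  2  1  3  4  3
Maximum dp value is 4.

4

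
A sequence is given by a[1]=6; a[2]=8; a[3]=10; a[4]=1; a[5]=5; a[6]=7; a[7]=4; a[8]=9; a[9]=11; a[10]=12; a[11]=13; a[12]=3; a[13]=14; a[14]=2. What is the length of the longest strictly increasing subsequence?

8

Track the smallest tail for each achievable length (strict):
6 → extends → [6]
8 → extends → [6, 8]
10 → extends → [6, 8, 10]
1 → replaces 6 → [1, 8, 10]
5 → replaces 8 → [1, 5, 10]
7 → replaces 10 → [1, 5, 7]
4 → replaces 5 → [1, 4, 7]
9 → extends → [1, 4, 7, 9]
11 → extends → [1, 4, 7, 9, 11]
12 → extends → [1, 4, 7, 9, 11, 12]
13 → extends → [1, 4, 7, 9, 11, 12, 13]
3 → replaces 4 → [1, 3, 7, 9, 11, 12, 13]
14 → extends → [1, 3, 7, 9, 11, 12, 13, 14]
2 → replaces 3 → [1, 2, 7, 9, 11, 12, 13, 14]
Eight tails, so the longest strictly increasing subsequence has length 8 (e.g. 1, 5, 7, 9, 11, 12, 13, 14).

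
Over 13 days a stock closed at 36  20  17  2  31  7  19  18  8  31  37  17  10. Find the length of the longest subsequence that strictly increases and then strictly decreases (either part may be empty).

7

inc[i] = longest strictly increasing subsequence ending at i; dec[i] = longest strictly decreasing subsequence starting at i:
i:      1  2  3  4  5  6  7  8  9 10 11 12 13
a[i]:  36 20 17  2 31  7 19 18  8 31 37 17 10
inc:    1  1  1  1  2  2  3  3  3  4  5  4  4
dec:    6  5  2  1  5  1  4  3  1  3  3  2  1
Best peak at i=11 (value 37): inc=5, dec=3, length 5+3−1 = 7.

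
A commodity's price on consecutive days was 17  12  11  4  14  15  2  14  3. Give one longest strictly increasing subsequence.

Patience tails give the LIS length; then backtrack through the dp parents:
17 → extends → [17]
12 → replaces 17 → [12]
11 → replaces 12 → [11]
4 → replaces 11 → [4]
14 → extends → [4, 14]
15 → extends → [4, 14, 15]
2 → replaces 4 → [2, 14, 15]
14 → already a tail → [2, 14, 15]
3 → replaces 14 → [2, 3, 15]
Length 3; one witness is 12, 14, 15.

12, 14, 15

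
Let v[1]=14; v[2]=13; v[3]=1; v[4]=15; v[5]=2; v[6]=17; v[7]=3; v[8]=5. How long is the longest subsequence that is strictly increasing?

Let dp[i] be the length of the longest such subsequence ending at index i:
i:      1  2  3  4  5  6  7  8
v[i]:  14 13  1 15  2 17  3  5
dp:     1  1  1  2  2  3  3  4
Maximum dp value is 4.

4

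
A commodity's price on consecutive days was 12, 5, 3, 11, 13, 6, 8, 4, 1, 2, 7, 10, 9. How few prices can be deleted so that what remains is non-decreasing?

Fewest deletions = n − (longest non-decreasing subsequence).
Patience tails:
12 → extends → [12]
5 → replaces 12 → [5]
3 → replaces 5 → [3]
11 → extends → [3, 11]
13 → extends → [3, 11, 13]
6 → replaces 11 → [3, 6, 13]
8 → replaces 13 → [3, 6, 8]
4 → replaces 6 → [3, 4, 8]
1 → replaces 3 → [1, 4, 8]
2 → replaces 4 → [1, 2, 8]
7 → replaces 8 → [1, 2, 7]
10 → extends → [1, 2, 7, 10]
9 → replaces 10 → [1, 2, 7, 9]
Longest non-decreasing subsequence has length 4, so deletions = 13 − 4 = 9.

9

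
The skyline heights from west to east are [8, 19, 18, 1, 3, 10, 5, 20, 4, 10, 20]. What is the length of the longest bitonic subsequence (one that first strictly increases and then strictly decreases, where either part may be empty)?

6

inc[i] = longest strictly increasing subsequence ending at i; dec[i] = longest strictly decreasing subsequence starting at i:
i:      1  2  3  4  5  6  7  8  9 10 11
a[i]:   8 19 18  1  3 10  5 20  4 10 20
inc:    1  2  2  1  2  3  3  4  3  4  5
dec:    3  5  4  1  1  3  2  2  1  1  1
Best peak at i=2 (value 19): inc=2, dec=5, length 2+5−1 = 6.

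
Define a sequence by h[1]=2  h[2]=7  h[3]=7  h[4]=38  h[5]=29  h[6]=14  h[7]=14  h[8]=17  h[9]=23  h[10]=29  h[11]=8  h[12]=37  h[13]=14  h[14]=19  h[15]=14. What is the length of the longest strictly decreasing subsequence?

5

Let dp[i] be the longest strictly decreasing subsequence ending at i:
i:      1  2  3  4  5  6  7  8  9 10 11 12 13 14 15
h[i]:   2  7  7 38 29 14 14 17 23 29  8 37 14 19 14
dp:     1  1  1  1  2  3  3  3  3  2  4  2  4  4  5
Maximum is 5.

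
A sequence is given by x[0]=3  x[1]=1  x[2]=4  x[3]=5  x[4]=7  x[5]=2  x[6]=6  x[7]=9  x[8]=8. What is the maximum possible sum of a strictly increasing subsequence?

28

Let S[i] be the best sum of a strictly increasing subsequence ending at i:
i:      0  1  2  3  4  5  6  7  8
x[i]:   3  1  4  5  7  2  6  9  8
S:      3  1  7 12 19  3 18 28 27
Maximum is 28 (e.g. 3 + 4 + 5 + 7 + 9).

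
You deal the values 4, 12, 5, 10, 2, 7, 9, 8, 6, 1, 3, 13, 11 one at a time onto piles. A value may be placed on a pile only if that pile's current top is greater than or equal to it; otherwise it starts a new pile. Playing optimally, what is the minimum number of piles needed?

5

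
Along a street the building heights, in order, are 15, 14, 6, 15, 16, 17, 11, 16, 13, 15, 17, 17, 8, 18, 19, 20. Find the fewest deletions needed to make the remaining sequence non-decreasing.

7

Fewest deletions = n − (longest non-decreasing subsequence).
Patience tails:
15 → extends → [15]
14 → replaces 15 → [14]
6 → replaces 14 → [6]
15 → extends → [6, 15]
16 → extends → [6, 15, 16]
17 → extends → [6, 15, 16, 17]
11 → replaces 15 → [6, 11, 16, 17]
16 → replaces 17 → [6, 11, 16, 16]
13 → replaces 16 → [6, 11, 13, 16]
15 → replaces 16 → [6, 11, 13, 15]
17 → extends → [6, 11, 13, 15, 17]
17 → extends → [6, 11, 13, 15, 17, 17]
8 → replaces 11 → [6, 8, 13, 15, 17, 17]
18 → extends → [6, 8, 13, 15, 17, 17, 18]
19 → extends → [6, 8, 13, 15, 17, 17, 18, 19]
20 → extends → [6, 8, 13, 15, 17, 17, 18, 19, 20]
Longest non-decreasing subsequence has length 9, so deletions = 16 − 9 = 7.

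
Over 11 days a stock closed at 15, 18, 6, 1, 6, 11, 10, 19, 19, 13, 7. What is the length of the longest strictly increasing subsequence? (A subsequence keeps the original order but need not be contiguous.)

4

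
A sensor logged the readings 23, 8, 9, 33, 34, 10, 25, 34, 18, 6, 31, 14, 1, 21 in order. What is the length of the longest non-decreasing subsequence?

5

Track the smallest tail for each achievable length (allowing ties):
23 → extends → [23]
8 → replaces 23 → [8]
9 → extends → [8, 9]
33 → extends → [8, 9, 33]
34 → extends → [8, 9, 33, 34]
10 → replaces 33 → [8, 9, 10, 34]
25 → replaces 34 → [8, 9, 10, 25]
34 → extends → [8, 9, 10, 25, 34]
18 → replaces 25 → [8, 9, 10, 18, 34]
6 → replaces 8 → [6, 9, 10, 18, 34]
31 → replaces 34 → [6, 9, 10, 18, 31]
14 → replaces 18 → [6, 9, 10, 14, 31]
1 → replaces 6 → [1, 9, 10, 14, 31]
21 → replaces 31 → [1, 9, 10, 14, 21]
Five tails, so the longest non-decreasing subsequence has length 5 (e.g. 8, 9, 33, 34, 34).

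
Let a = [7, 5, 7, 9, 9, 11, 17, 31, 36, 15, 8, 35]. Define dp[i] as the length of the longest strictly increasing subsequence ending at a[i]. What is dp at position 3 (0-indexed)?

dp[i] = 1 + max{dp[j] : j<i, a[j]<a[i]} (or 1 if no such j):
i:      0  1  2  3  4  5  6  7  8  9 10 11
a[i]:   7  5  7  9  9 11 17 31 36 15  8 35
dp:     1  1  2  3  3  4  5  6  7  5  3  7
At index 3 the value is 3.

3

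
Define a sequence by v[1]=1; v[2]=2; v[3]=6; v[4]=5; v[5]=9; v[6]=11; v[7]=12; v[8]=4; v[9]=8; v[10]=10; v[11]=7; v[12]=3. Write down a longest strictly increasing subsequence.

Patience tails give the LIS length; then backtrack through the dp parents:
1 → extends → [1]
2 → extends → [1, 2]
6 → extends → [1, 2, 6]
5 → replaces 6 → [1, 2, 5]
9 → extends → [1, 2, 5, 9]
11 → extends → [1, 2, 5, 9, 11]
12 → extends → [1, 2, 5, 9, 11, 12]
4 → replaces 5 → [1, 2, 4, 9, 11, 12]
8 → replaces 9 → [1, 2, 4, 8, 11, 12]
10 → replaces 11 → [1, 2, 4, 8, 10, 12]
7 → replaces 8 → [1, 2, 4, 7, 10, 12]
3 → replaces 4 → [1, 2, 3, 7, 10, 12]
Length 6; one witness is 1, 2, 6, 9, 11, 12.

1, 2, 6, 9, 11, 12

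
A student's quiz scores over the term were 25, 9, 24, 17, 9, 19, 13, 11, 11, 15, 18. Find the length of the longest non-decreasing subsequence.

6

Track the smallest tail for each achievable length (allowing ties):
25 → extends → [25]
9 → replaces 25 → [9]
24 → extends → [9, 24]
17 → replaces 24 → [9, 17]
9 → replaces 17 → [9, 9]
19 → extends → [9, 9, 19]
13 → replaces 19 → [9, 9, 13]
11 → replaces 13 → [9, 9, 11]
11 → extends → [9, 9, 11, 11]
15 → extends → [9, 9, 11, 11, 15]
18 → extends → [9, 9, 11, 11, 15, 18]
Six tails, so the longest non-decreasing subsequence has length 6 (e.g. 9, 9, 11, 11, 15, 18).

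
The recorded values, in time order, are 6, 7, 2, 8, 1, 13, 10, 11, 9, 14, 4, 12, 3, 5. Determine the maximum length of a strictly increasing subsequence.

6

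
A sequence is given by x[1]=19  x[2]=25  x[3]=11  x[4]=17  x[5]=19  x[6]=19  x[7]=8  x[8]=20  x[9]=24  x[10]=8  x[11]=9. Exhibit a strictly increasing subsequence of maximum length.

11, 17, 19, 20, 24

Patience tails give the LIS length; then backtrack through the dp parents:
19 → extends → [19]
25 → extends → [19, 25]
11 → replaces 19 → [11, 25]
17 → replaces 25 → [11, 17]
19 → extends → [11, 17, 19]
19 → already a tail → [11, 17, 19]
8 → replaces 11 → [8, 17, 19]
20 → extends → [8, 17, 19, 20]
24 → extends → [8, 17, 19, 20, 24]
8 → already a tail → [8, 17, 19, 20, 24]
9 → replaces 17 → [8, 9, 19, 20, 24]
Length 5; one witness is 11, 17, 19, 20, 24.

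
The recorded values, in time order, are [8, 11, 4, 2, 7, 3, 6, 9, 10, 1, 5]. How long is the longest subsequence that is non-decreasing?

5

Track the smallest tail for each achievable length (allowing ties):
8 → extends → [8]
11 → extends → [8, 11]
4 → replaces 8 → [4, 11]
2 → replaces 4 → [2, 11]
7 → replaces 11 → [2, 7]
3 → replaces 7 → [2, 3]
6 → extends → [2, 3, 6]
9 → extends → [2, 3, 6, 9]
10 → extends → [2, 3, 6, 9, 10]
1 → replaces 2 → [1, 3, 6, 9, 10]
5 → replaces 6 → [1, 3, 5, 9, 10]
Five tails, so the longest non-decreasing subsequence has length 5 (e.g. 2, 3, 6, 9, 10).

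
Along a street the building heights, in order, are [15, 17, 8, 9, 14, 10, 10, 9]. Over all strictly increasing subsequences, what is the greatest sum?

32

Let S[i] be the best sum of a strictly increasing subsequence ending at i:
i:      1  2  3  4  5  6  7  8
a[i]:  15 17  8  9 14 10 10  9
S:     15 32  8 17 31 27 27 17
Maximum is 32 (e.g. 15 + 17).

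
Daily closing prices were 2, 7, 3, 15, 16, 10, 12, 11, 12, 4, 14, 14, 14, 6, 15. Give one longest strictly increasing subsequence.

Patience tails give the LIS length; then backtrack through the dp parents:
2 → extends → [2]
7 → extends → [2, 7]
3 → replaces 7 → [2, 3]
15 → extends → [2, 3, 15]
16 → extends → [2, 3, 15, 16]
10 → replaces 15 → [2, 3, 10, 16]
12 → replaces 16 → [2, 3, 10, 12]
11 → replaces 12 → [2, 3, 10, 11]
12 → extends → [2, 3, 10, 11, 12]
4 → replaces 10 → [2, 3, 4, 11, 12]
14 → extends → [2, 3, 4, 11, 12, 14]
14 → already a tail → [2, 3, 4, 11, 12, 14]
14 → already a tail → [2, 3, 4, 11, 12, 14]
6 → replaces 11 → [2, 3, 4, 6, 12, 14]
15 → extends → [2, 3, 4, 6, 12, 14, 15]
Length 7; one witness is 2, 7, 10, 11, 12, 14, 15.

2, 7, 10, 11, 12, 14, 15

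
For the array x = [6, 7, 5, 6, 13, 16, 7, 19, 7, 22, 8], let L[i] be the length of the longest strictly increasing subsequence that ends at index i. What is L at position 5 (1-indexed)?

3

dp[i] = 1 + max{dp[j] : j<i, x[j]<x[i]} (or 1 if no such j):
i:      1  2  3  4  5  6  7  8  9 10 11
x[i]:   6  7  5  6 13 16  7 19  7 22  8
dp:     1  2  1  2  3  4  3  5  3  6  4
At index 5 the value is 3.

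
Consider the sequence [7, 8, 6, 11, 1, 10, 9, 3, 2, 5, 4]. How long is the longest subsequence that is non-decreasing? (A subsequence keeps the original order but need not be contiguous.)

Let dp[i] be the length of the longest such subsequence ending at index i:
i:      1  2  3  4  5  6  7  8  9 10 11
a[i]:   7  8  6 11  1 10  9  3  2  5  4
dp:     1  2  1  3  1  3  3  2  2  3  3
Maximum dp value is 3.

3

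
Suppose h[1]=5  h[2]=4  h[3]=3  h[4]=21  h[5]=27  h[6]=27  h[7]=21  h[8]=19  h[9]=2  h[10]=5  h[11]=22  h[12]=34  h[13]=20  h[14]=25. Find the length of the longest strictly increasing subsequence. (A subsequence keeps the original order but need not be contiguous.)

4

Let dp[i] be the length of the longest such subsequence ending at index i:
i:      1  2  3  4  5  6  7  8  9 10 11 12 13 14
h[i]:   5  4  3 21 27 27 21 19  2  5 22 34 20 25
dp:     1  1  1  2  3  3  2  2  1  2  3  4  3  4
Maximum dp value is 4.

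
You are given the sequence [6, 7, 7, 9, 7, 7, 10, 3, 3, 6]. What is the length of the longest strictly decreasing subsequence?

Let dp[i] be the longest strictly decreasing subsequence ending at i:
i:      1  2  3  4  5  6  7  8  9 10
a[i]:   6  7  7  9  7  7 10  3  3  6
dp:     1  1  1  1  2  2  1  3  3  3
Maximum is 3.

3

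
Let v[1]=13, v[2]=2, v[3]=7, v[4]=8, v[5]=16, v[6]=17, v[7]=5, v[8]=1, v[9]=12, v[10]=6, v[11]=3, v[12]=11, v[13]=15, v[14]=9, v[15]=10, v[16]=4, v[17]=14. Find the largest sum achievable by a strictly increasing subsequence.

50

Let S[i] be the best sum of a strictly increasing subsequence ending at i:
i:      1  2  3  4  5  6  7  8  9 10 11 12 13 14 15 16 17
v[i]:  13  2  7  8 16 17  5  1 12  6  3 11 15  9 10  4 14
S:     13  2  9 17 33 50  7  1 29 13  5 28 44 26 36  9 50
Maximum is 50 (e.g. 2 + 7 + 8 + 16 + 17).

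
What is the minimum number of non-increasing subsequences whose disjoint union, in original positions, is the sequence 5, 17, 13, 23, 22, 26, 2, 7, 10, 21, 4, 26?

Place each on the leftmost legal pile:
5 → new pile 1 (tops now [5])
17 → new pile 2 (tops now [5, 17])
13 → pile 2 (tops now [5, 13])
23 → new pile 3 (tops now [5, 13, 23])
22 → pile 3 (tops now [5, 13, 22])
26 → new pile 4 (tops now [5, 13, 22, 26])
2 → pile 1 (tops now [2, 13, 22, 26])
7 → pile 2 (tops now [2, 7, 22, 26])
10 → pile 3 (tops now [2, 7, 10, 26])
21 → pile 4 (tops now [2, 7, 10, 21])
4 → pile 2 (tops now [2, 4, 10, 21])
26 → new pile 5 (tops now [2, 4, 10, 21, 26])
Five piles.

5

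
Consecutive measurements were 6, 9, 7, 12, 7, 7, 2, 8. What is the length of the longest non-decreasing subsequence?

Track the smallest tail for each achievable length (allowing ties):
6 → extends → [6]
9 → extends → [6, 9]
7 → replaces 9 → [6, 7]
12 → extends → [6, 7, 12]
7 → replaces 12 → [6, 7, 7]
7 → extends → [6, 7, 7, 7]
2 → replaces 6 → [2, 7, 7, 7]
8 → extends → [2, 7, 7, 7, 8]
Five tails, so the longest non-decreasing subsequence has length 5 (e.g. 6, 7, 7, 7, 8).

5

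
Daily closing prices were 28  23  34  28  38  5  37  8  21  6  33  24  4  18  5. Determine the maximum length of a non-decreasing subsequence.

4

Let dp[i] be the length of the longest such subsequence ending at index i:
i:      1  2  3  4  5  6  7  8  9 10 11 12 13 14 15
a[i]:  28 23 34 28 38  5 37  8 21  6 33 24  4 18  5
dp:     1  1  2  2  3  1  3  2  3  2  4  4  1  3  2
Maximum dp value is 4.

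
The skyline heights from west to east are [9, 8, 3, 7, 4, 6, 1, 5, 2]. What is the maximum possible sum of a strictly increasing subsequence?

Let S[i] be the best sum of a strictly increasing subsequence ending at i:
i:      1  2  3  4  5  6  7  8  9
a[i]:   9  8  3  7  4  6  1  5  2
S:      9  8  3 10  7 13  1 12  3
Maximum is 13 (e.g. 3 + 4 + 6).

13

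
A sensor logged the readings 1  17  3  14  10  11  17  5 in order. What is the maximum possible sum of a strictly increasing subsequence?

Let S[i] be the best sum of a strictly increasing subsequence ending at i:
i:      1  2  3  4  5  6  7  8
a[i]:   1 17  3 14 10 11 17  5
S:      1 18  4 18 14 25 42  9
Maximum is 42 (e.g. 1 + 3 + 10 + 11 + 17).

42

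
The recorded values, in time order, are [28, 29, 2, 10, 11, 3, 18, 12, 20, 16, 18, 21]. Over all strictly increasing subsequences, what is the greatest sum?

90

Let S[i] be the best sum of a strictly increasing subsequence ending at i:
i:      1  2  3  4  5  6  7  8  9 10 11 12
a[i]:  28 29  2 10 11  3 18 12 20 16 18 21
S:     28 57  2 12 23  5 41 35 61 51 69 90
Maximum is 90 (e.g. 2 + 10 + 11 + 12 + 16 + 18 + 21).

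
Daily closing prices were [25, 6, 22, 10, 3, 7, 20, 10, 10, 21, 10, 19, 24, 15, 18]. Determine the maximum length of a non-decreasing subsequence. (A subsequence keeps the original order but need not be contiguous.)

Let dp[i] be the length of the longest such subsequence ending at index i:
i:      1  2  3  4  5  6  7  8  9 10 11 12 13 14 15
a[i]:  25  6 22 10  3  7 20 10 10 21 10 19 24 15 18
dp:     1  1  2  2  1  2  3  3  4  5  5  6  7  6  7
Maximum dp value is 7.

7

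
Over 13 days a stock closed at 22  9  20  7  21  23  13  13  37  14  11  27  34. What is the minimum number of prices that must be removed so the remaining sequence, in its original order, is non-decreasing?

Fewest deletions = n − (longest non-decreasing subsequence).
i:      1  2  3  4  5  6  7  8  9 10 11 12 13
a[i]:  22  9 20  7 21 23 13 13 37 14 11 27 34
dp:     1  1  2  1  3  4  2  3  5  4  2  5  6
max dp = 6, so deletions = 13 − 6 = 7.

7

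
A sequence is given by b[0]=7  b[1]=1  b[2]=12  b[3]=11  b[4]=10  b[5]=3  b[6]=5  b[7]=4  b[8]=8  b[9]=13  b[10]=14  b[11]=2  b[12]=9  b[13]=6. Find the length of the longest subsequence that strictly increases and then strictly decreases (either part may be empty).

inc[i] = longest strictly increasing subsequence ending at i; dec[i] = longest strictly decreasing subsequence starting at i:
i:      0  1  2  3  4  5  6  7  8  9 10 11 12 13
b[i]:   7  1 12 11 10  3  5  4  8 13 14  2  9  6
inc:    1  1  2  2  2  2  3  3  4  5  6  2  5  4
dec:    4  1  6  5  4  2  3  2  2  3  3  1  2  1
Best peak at i=10 (value 14): inc=6, dec=3, length 6+3−1 = 8.

8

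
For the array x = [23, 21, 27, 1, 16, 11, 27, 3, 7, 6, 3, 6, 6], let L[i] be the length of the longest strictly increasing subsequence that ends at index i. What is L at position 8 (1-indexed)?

dp[i] = 1 + max{dp[j] : j<i, x[j]<x[i]} (or 1 if no such j):
i:      1  2  3  4  5  6  7  8  9 10 11 12 13
x[i]:  23 21 27  1 16 11 27  3  7  6  3  6  6
dp:     1  1  2  1  2  2  3  2  3  3  2  3  3
At index 8 the value is 2.

2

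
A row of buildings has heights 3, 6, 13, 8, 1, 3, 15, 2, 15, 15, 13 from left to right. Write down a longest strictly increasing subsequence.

3, 6, 13, 15

Patience tails give the LIS length; then backtrack through the dp parents:
3 → extends → [3]
6 → extends → [3, 6]
13 → extends → [3, 6, 13]
8 → replaces 13 → [3, 6, 8]
1 → replaces 3 → [1, 6, 8]
3 → replaces 6 → [1, 3, 8]
15 → extends → [1, 3, 8, 15]
2 → replaces 3 → [1, 2, 8, 15]
15 → already a tail → [1, 2, 8, 15]
15 → already a tail → [1, 2, 8, 15]
13 → replaces 15 → [1, 2, 8, 13]
Length 4; one witness is 3, 6, 13, 15.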